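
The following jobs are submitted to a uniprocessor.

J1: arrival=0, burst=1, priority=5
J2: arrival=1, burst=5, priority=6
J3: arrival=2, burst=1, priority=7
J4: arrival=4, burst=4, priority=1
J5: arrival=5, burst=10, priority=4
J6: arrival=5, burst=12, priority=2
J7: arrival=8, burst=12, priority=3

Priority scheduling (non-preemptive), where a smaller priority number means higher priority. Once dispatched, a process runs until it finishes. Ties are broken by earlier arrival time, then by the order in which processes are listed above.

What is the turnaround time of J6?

Schedule: | J1 0-1 | J2 1-6 | J4 6-10 | J6 10-22 | J7 22-34 | J5 34-44 | J3 44-45 |
Completion: J1=1  J2=6  J3=45  J4=10  J5=44  J6=22  J7=34
Turnaround (C−A): J1=1  J2=5  J3=43  J4=6  J5=39  J6=17  J7=26
Turnaround(J6) = completion − arrival = 22 − 5 = 17

17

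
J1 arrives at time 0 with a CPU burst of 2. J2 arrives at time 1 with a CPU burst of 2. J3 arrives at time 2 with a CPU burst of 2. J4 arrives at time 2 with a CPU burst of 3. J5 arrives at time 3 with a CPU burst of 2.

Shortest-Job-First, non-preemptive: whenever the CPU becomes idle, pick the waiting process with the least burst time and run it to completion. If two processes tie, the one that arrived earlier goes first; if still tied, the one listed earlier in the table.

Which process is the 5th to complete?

Schedule: | J1 0-2 | J2 2-4 | J3 4-6 | J5 6-8 | J4 8-11 |
Completion: J1=2  J2=4  J3=6  J4=11  J5=8
Turnaround (C−A): J1=2  J2=3  J3=4  J4=9  J5=5
Finish order: J1 → J2 → J3 → J5 → J4

J4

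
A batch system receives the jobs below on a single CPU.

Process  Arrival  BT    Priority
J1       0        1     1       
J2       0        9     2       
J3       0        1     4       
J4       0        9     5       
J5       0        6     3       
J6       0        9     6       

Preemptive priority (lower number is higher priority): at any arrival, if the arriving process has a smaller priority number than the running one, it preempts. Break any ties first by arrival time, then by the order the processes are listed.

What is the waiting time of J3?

Schedule: | J1 0-1 | J2 1-10 | J5 10-16 | J3 16-17 | J4 17-26 | J6 26-35 |
Completion: J1=1  J2=10  J3=17  J4=26  J5=16  J6=35
Waiting(J3) = turnaround − burst = 17 − 1 = 16

16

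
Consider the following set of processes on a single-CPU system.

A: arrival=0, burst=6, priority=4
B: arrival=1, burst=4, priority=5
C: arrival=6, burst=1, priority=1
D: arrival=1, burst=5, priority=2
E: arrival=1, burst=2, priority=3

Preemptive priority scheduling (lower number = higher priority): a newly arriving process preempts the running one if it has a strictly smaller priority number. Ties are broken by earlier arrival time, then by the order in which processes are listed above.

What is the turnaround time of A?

14

Gantt: | A 0-1 | D 1-6 | C 6-7 | E 7-9 | A 9-14 | B 14-18 |
Completion: A=14  B=18  C=7  D=6  E=9
Turnaround(A) = completion − arrival = 14 − 0 = 14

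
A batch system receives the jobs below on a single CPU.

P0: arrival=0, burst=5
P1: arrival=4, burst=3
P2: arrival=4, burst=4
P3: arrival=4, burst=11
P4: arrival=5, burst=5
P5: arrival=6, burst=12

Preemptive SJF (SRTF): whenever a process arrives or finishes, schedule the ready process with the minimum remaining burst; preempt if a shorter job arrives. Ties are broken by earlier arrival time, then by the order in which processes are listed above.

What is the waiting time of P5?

22

Timeline: | P0 0-5 | P1 5-8 | P2 8-12 | P4 12-17 | P3 17-28 | P5 28-40 |
Completion: P0=5  P1=8  P2=12  P3=28  P4=17  P5=40
Turnaround (C−A): P0=5  P1=4  P2=8  P3=24  P4=12  P5=34
Waiting(P5) = turnaround − burst = 34 − 12 = 22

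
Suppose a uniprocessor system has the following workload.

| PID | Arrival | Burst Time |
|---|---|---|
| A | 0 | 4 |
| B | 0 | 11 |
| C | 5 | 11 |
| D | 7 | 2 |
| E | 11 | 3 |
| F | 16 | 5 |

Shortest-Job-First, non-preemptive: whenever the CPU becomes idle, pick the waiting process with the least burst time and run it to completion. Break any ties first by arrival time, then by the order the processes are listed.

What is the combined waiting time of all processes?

Timeline: | A 0-4 | B 4-15 | D 15-17 | E 17-20 | F 20-25 | C 25-36 |
Completion: A=4  B=15  C=36  D=17  E=20  F=25
Turnaround (C−A): A=4  B=15  C=31  D=10  E=9  F=9
Waiting = turnaround − burst: A=0, B=4, C=20, D=8, E=6, F=4
Total waiting = 0 + 4 + 20 + 8 + 6 + 4 = 42

42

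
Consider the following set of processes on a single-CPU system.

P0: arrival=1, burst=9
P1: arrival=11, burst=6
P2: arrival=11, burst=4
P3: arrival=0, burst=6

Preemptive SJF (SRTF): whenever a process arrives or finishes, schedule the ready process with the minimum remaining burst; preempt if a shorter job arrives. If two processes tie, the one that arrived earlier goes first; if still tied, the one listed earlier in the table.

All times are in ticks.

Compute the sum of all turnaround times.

42

Timeline: | P3 0-6 | P0 6-15 | P2 15-19 | P1 19-25 |
Completion: P0=15  P1=25  P2=19  P3=6
Turnaround = completion − arrival: P0=14, P1=14, P2=8, P3=6
Total turnaround = 14 + 14 + 8 + 6 = 42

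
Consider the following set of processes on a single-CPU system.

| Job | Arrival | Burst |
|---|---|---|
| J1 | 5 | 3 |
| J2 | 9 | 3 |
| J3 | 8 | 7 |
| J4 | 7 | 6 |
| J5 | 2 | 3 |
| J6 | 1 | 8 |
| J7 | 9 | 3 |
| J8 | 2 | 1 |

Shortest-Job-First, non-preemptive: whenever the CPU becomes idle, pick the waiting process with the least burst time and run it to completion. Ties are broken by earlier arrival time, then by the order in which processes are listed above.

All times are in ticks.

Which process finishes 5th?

J2

Schedule: | idle 0-1 | J6 1-9 | J8 9-10 | J5 10-13 | J1 13-16 | J2 16-19 | J7 19-22 | J4 22-28 | J3 28-35 |
Completion: J1=16  J2=19  J3=35  J4=28  J5=13  J6=9  J7=22  J8=10
Turnaround (C−A): J1=11  J2=10  J3=27  J4=21  J5=11  J6=8  J7=13  J8=8
Finish order: J6 → J8 → J5 → J1 → J2 → J7 → J4 → J3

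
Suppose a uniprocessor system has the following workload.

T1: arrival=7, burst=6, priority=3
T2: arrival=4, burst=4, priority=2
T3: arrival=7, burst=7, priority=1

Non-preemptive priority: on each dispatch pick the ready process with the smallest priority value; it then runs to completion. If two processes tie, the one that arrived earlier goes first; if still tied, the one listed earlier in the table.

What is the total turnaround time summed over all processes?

Gantt: | idle 0-4 | T2 4-8 | T3 8-15 | T1 15-21 |
Completion: T1=21  T2=8  T3=15
Turnaround (C−A): T1=14  T2=4  T3=8
Turnaround = completion − arrival: T1=14, T2=4, T3=8
Total turnaround = 14 + 4 + 8 = 26

26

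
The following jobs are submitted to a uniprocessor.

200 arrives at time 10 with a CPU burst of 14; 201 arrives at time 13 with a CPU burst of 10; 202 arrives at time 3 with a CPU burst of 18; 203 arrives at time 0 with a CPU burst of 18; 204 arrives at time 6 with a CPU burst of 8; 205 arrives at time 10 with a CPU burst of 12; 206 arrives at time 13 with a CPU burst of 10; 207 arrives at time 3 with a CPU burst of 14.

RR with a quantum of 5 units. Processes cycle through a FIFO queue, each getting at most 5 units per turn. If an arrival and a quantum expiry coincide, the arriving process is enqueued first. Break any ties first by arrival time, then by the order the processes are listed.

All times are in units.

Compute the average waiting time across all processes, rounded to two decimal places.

Gantt: | 203 0-5 | 202 5-10 | 207 10-15 | 203 15-20 | 204 20-25 | 200 25-30 | 205 30-35 | 202 35-40 | 201 40-45 | 206 45-50 | 207 50-55 | 203 55-60 | 204 60-63 | 200 63-68 | 205 68-73 | 202 73-78 | 201 78-83 | 206 83-88 | 207 88-92 | 203 92-95 | 200 95-99 | 205 99-101 | 202 101-104 |
Completion: 200=99  201=83  202=104  203=95  204=63  205=101  206=88  207=92
Turnaround (C−A): 200=89  201=70  202=101  203=95  204=57  205=91  206=75  207=89
Waiting times: 200=75, 201=60, 202=83, 203=77, 204=49, 205=79, 206=65, 207=75
Average waiting = (75+60+83+77+49+79+65+75) / 8 = 563/8 = 70.38

70.38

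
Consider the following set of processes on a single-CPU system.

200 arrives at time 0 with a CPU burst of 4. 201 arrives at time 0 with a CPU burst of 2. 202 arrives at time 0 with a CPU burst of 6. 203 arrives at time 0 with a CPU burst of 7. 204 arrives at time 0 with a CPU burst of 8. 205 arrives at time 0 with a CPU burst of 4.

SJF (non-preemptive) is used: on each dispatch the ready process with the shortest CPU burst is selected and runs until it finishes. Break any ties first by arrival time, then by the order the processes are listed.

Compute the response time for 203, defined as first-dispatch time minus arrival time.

16

Schedule: | 201 0-2 | 200 2-6 | 205 6-10 | 202 10-16 | 203 16-23 | 204 23-31 |
Completion: 200=6  201=2  202=16  203=23  204=31  205=10
Response(203) = first start − arrival = 16 − 0 = 16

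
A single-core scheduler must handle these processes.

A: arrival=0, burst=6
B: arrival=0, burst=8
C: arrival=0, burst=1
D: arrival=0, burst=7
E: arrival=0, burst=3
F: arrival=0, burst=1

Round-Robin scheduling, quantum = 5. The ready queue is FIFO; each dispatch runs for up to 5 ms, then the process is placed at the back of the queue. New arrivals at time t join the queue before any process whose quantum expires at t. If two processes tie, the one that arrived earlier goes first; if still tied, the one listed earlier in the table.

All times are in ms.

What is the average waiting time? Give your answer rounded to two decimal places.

15.83

Timeline: | A 0-5 | B 5-10 | C 10-11 | D 11-16 | E 16-19 | F 19-20 | A 20-21 | B 21-24 | D 24-26 |
Completion: A=21  B=24  C=11  D=26  E=19  F=20
Waiting times: A=15, B=16, C=10, D=19, E=16, F=19
Average waiting = (15+16+10+19+16+19) / 6 = 95/6 = 15.83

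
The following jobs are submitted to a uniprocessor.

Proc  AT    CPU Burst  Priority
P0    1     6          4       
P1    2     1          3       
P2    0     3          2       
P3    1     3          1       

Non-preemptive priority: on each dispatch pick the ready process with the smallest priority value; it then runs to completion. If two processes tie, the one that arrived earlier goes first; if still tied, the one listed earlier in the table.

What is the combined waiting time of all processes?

Schedule: | P2 0-3 | P3 3-6 | P1 6-7 | P0 7-13 |
Completion: P0=13  P1=7  P2=3  P3=6
Turnaround (C−A): P0=12  P1=5  P2=3  P3=5
Waiting = turnaround − burst: P0=6, P1=4, P2=0, P3=2
Total waiting = 6 + 4 + 0 + 2 = 12

12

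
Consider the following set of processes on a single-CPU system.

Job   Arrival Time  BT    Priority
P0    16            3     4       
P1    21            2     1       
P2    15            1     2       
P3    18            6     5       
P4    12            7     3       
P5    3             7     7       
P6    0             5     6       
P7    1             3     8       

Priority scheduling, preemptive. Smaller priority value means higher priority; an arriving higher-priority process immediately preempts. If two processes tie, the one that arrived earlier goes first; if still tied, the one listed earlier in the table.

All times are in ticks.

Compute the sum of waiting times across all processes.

46

Gantt: | P6 0-5 | P5 5-12 | P4 12-15 | P2 15-16 | P4 16-20 | P0 20-21 | P1 21-23 | P0 23-25 | P3 25-31 | P7 31-34 |
Completion: P0=25  P1=23  P2=16  P3=31  P4=20  P5=12  P6=5  P7=34
Turnaround (C−A): P0=9  P1=2  P2=1  P3=13  P4=8  P5=9  P6=5  P7=33
Waiting = turnaround − burst: P0=6, P1=0, P2=0, P3=7, P4=1, P5=2, P6=0, P7=30
Total waiting = 6 + 0 + 0 + 7 + 1 + 2 + 0 + 30 = 46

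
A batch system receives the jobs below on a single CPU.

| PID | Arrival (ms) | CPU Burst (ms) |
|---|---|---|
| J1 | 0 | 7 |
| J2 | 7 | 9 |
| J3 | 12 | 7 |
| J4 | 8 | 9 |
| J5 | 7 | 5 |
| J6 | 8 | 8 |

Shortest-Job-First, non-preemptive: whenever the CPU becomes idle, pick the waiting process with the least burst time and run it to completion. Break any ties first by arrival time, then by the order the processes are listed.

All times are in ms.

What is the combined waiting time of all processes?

Schedule: | J1 0-7 | J5 7-12 | J3 12-19 | J6 19-27 | J2 27-36 | J4 36-45 |
Completion: J1=7  J2=36  J3=19  J4=45  J5=12  J6=27
Turnaround (C−A): J1=7  J2=29  J3=7  J4=37  J5=5  J6=19
Waiting = turnaround − burst: J1=0, J2=20, J3=0, J4=28, J5=0, J6=11
Total waiting = 0 + 20 + 0 + 28 + 0 + 11 = 59

59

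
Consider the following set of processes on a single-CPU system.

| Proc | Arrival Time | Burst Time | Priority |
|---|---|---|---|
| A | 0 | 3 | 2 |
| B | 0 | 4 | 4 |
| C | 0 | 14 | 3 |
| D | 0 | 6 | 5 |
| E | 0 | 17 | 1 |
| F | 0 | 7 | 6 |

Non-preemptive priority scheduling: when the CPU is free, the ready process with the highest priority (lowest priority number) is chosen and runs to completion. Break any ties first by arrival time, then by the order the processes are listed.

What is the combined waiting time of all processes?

153

Timeline: | E 0-17 | A 17-20 | C 20-34 | B 34-38 | D 38-44 | F 44-51 |
Completion: A=20  B=38  C=34  D=44  E=17  F=51
Turnaround (C−A): A=20  B=38  C=34  D=44  E=17  F=51
Waiting = turnaround − burst: A=17, B=34, C=20, D=38, E=0, F=44
Total waiting = 17 + 34 + 20 + 38 + 0 + 44 = 153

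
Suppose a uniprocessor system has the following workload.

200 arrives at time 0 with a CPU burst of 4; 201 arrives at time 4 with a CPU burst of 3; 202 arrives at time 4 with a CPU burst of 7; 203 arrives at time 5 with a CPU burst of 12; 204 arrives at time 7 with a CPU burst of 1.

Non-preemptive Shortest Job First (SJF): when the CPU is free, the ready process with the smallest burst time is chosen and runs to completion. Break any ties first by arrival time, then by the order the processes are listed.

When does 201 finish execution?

Timeline: | 200 0-4 | 201 4-7 | 204 7-8 | 202 8-15 | 203 15-27 |
Completion: 200=4  201=7  202=15  203=27  204=8
Turnaround (C−A): 200=4  201=3  202=11  203=22  204=1

7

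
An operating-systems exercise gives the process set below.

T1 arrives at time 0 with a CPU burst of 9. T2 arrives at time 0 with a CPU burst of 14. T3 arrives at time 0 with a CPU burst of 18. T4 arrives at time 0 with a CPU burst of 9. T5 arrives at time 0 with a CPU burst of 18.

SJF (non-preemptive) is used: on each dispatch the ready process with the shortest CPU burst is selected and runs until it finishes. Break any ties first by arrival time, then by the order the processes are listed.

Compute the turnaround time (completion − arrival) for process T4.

Timeline: | T1 0-9 | T4 9-18 | T2 18-32 | T3 32-50 | T5 50-68 |
Completion: T1=9  T2=32  T3=50  T4=18  T5=68
Turnaround (C−A): T1=9  T2=32  T3=50  T4=18  T5=68
Turnaround(T4) = completion − arrival = 18 − 0 = 18

18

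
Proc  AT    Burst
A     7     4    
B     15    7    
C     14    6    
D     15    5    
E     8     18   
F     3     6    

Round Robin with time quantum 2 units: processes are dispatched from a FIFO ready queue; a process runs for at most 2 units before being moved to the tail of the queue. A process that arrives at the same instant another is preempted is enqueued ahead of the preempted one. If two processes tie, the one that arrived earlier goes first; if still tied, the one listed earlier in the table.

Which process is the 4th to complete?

Timeline: | idle 0-3 | F 3-7 | A 7-9 | F 9-11 | E 11-13 | A 13-15 | E 15-17 | C 17-19 | B 19-21 | D 21-23 | E 23-25 | C 25-27 | B 27-29 | D 29-31 | E 31-33 | C 33-35 | B 35-37 | D 37-38 | E 38-40 | B 40-41 | E 41-49 |
Completion: A=15  B=41  C=35  D=38  E=49  F=11
Turnaround (C−A): A=8  B=26  C=21  D=23  E=41  F=8
Finish order: F → A → C → D → B → E

D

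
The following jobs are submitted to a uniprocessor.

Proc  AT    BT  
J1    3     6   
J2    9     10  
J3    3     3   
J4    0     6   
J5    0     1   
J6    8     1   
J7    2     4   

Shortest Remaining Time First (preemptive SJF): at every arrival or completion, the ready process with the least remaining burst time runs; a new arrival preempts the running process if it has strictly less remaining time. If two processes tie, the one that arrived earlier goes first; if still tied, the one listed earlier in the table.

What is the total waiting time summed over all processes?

Timeline: | J5 0-1 | J4 1-2 | J7 2-6 | J3 6-9 | J6 9-10 | J4 10-15 | J1 15-21 | J2 21-31 |
Completion: J1=21  J2=31  J3=9  J4=15  J5=1  J6=10  J7=6
Waiting = turnaround − burst: J1=12, J2=12, J3=3, J4=9, J5=0, J6=1, J7=0
Total waiting = 12 + 12 + 3 + 9 + 0 + 1 + 0 = 37

37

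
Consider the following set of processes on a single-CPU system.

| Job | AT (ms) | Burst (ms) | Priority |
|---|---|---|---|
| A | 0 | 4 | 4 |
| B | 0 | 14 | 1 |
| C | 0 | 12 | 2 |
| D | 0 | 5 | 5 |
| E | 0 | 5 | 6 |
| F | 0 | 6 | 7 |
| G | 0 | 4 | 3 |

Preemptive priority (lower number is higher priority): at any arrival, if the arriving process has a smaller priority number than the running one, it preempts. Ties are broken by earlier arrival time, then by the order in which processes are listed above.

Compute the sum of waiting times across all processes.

187

Schedule: | B 0-14 | C 14-26 | G 26-30 | A 30-34 | D 34-39 | E 39-44 | F 44-50 |
Completion: A=34  B=14  C=26  D=39  E=44  F=50  G=30
Turnaround (C−A): A=34  B=14  C=26  D=39  E=44  F=50  G=30
Waiting = turnaround − burst: A=30, B=0, C=14, D=34, E=39, F=44, G=26
Total waiting = 30 + 0 + 14 + 34 + 39 + 44 + 26 = 187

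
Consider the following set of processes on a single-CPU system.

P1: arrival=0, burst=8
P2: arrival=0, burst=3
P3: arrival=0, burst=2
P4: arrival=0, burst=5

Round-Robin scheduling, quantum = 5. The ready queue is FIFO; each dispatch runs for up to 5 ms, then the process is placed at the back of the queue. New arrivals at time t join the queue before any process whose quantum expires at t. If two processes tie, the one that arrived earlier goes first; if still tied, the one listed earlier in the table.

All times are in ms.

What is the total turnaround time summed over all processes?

Schedule: | P1 0-5 | P2 5-8 | P3 8-10 | P4 10-15 | P1 15-18 |
Completion: P1=18  P2=8  P3=10  P4=15
Turnaround (C−A): P1=18  P2=8  P3=10  P4=15
Turnaround = completion − arrival: P1=18, P2=8, P3=10, P4=15
Total turnaround = 18 + 8 + 10 + 15 = 51

51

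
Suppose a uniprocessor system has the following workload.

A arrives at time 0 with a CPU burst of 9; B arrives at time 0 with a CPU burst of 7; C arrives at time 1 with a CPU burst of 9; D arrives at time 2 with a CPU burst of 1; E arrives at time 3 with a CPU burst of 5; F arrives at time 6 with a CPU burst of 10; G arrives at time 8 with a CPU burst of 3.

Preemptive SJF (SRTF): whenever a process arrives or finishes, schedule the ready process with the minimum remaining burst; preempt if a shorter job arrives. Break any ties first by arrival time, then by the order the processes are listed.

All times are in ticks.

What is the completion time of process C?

34

Timeline: | B 0-2 | D 2-3 | B 3-8 | G 8-11 | E 11-16 | A 16-25 | C 25-34 | F 34-44 |
Completion: A=25  B=8  C=34  D=3  E=16  F=44  G=11
Turnaround (C−A): A=25  B=8  C=33  D=1  E=13  F=38  G=3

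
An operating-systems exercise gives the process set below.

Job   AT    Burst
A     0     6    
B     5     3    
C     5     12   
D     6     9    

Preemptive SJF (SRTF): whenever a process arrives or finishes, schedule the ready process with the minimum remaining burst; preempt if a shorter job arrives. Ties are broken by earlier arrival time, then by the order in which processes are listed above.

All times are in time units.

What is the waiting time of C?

Schedule: | A 0-6 | B 6-9 | D 9-18 | C 18-30 |
Completion: A=6  B=9  C=30  D=18
Waiting(C) = turnaround − burst = 25 − 12 = 13

13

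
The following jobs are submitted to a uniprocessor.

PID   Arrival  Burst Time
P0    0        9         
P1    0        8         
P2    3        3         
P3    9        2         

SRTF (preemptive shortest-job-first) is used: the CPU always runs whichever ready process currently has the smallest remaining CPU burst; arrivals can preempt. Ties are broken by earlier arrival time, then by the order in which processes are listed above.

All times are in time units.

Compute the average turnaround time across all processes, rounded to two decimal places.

10.00

Gantt: | P1 0-3 | P2 3-6 | P1 6-11 | P3 11-13 | P0 13-22 |
Completion: P0=22  P1=11  P2=6  P3=13
Turnaround times: P0=22, P1=11, P2=3, P3=4
Average turnaround = (22+11+3+4) / 4 = 40/4 = 10.00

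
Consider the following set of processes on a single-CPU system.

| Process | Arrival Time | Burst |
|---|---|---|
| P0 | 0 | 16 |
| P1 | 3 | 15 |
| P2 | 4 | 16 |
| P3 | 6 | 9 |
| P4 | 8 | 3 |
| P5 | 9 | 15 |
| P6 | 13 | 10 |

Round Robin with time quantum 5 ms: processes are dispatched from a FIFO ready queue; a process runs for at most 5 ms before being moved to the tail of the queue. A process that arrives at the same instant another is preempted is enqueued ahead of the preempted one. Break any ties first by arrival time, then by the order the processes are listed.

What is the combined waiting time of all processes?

Schedule: | P0 0-5 | P1 5-10 | P2 10-15 | P0 15-20 | P3 20-25 | P4 25-28 | P5 28-33 | P1 33-38 | P6 38-43 | P2 43-48 | P0 48-53 | P3 53-57 | P5 57-62 | P1 62-67 | P6 67-72 | P2 72-77 | P0 77-78 | P5 78-83 | P2 83-84 |
Completion: P0=78  P1=67  P2=84  P3=57  P4=28  P5=83  P6=72
Turnaround (C−A): P0=78  P1=64  P2=80  P3=51  P4=20  P5=74  P6=59
Waiting = turnaround − burst: P0=62, P1=49, P2=64, P3=42, P4=17, P5=59, P6=49
Total waiting = 62 + 49 + 64 + 42 + 17 + 59 + 49 = 342

342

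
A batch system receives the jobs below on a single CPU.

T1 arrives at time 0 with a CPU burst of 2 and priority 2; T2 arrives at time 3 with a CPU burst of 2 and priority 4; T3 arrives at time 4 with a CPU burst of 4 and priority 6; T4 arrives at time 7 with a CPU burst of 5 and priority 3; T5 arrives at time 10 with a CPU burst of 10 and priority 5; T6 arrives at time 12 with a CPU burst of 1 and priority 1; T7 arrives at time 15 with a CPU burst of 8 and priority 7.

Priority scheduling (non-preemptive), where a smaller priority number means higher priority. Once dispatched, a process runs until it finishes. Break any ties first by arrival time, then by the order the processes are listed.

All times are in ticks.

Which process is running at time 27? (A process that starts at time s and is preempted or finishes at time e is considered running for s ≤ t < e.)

Gantt: | T1 0-2 | idle 2-3 | T2 3-5 | T3 5-9 | T4 9-14 | T6 14-15 | T5 15-25 | T7 25-33 |
Completion: T1=2  T2=5  T3=9  T4=14  T5=25  T6=15  T7=33
Turnaround (C−A): T1=2  T2=2  T3=5  T4=7  T5=15  T6=3  T7=18

T7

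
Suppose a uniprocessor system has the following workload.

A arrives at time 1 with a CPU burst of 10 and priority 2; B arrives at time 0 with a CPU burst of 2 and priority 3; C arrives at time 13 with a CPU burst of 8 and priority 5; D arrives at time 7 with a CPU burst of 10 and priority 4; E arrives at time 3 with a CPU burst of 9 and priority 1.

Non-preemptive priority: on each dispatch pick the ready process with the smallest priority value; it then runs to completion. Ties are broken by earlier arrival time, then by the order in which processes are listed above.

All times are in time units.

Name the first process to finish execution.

Timeline: | B 0-2 | A 2-12 | E 12-21 | D 21-31 | C 31-39 |
Completion: A=12  B=2  C=39  D=31  E=21
Finish order: B → A → E → D → C

B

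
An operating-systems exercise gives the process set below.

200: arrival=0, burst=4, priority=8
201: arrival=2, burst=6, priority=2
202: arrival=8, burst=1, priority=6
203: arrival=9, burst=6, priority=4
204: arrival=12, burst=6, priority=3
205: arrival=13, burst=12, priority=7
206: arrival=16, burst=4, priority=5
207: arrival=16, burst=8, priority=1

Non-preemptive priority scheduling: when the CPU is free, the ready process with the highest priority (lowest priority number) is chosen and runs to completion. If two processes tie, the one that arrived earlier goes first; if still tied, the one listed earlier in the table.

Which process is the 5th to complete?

Gantt: | 200 0-4 | 201 4-10 | 203 10-16 | 207 16-24 | 204 24-30 | 206 30-34 | 202 34-35 | 205 35-47 |
Completion: 200=4  201=10  202=35  203=16  204=30  205=47  206=34  207=24
Turnaround (C−A): 200=4  201=8  202=27  203=7  204=18  205=34  206=18  207=8
Finish order: 200 → 201 → 203 → 207 → 204 → 206 → 202 → 205

204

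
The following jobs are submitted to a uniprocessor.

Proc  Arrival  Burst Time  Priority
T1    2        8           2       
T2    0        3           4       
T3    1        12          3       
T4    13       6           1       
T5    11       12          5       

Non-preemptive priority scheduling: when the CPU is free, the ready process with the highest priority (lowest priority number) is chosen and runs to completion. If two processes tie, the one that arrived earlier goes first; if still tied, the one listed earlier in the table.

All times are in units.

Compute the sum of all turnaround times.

Timeline: | T2 0-3 | T1 3-11 | T3 11-23 | T4 23-29 | T5 29-41 |
Completion: T1=11  T2=3  T3=23  T4=29  T5=41
Turnaround = completion − arrival: T1=9, T2=3, T3=22, T4=16, T5=30
Total turnaround = 9 + 3 + 22 + 16 + 30 = 80

80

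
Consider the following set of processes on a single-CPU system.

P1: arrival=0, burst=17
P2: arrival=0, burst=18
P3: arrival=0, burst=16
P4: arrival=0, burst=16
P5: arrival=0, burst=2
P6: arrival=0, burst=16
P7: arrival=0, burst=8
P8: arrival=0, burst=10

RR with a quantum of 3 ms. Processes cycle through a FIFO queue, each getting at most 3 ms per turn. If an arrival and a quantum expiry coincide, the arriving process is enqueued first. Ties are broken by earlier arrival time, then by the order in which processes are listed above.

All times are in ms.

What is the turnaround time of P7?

Gantt: | P1 0-3 | P2 3-6 | P3 6-9 | P4 9-12 | P5 12-14 | P6 14-17 | P7 17-20 | P8 20-23 | P1 23-26 | P2 26-29 | P3 29-32 | P4 32-35 | P6 35-38 | P7 38-41 | P8 41-44 | P1 44-47 | P2 47-50 | P3 50-53 | P4 53-56 | P6 56-59 | P7 59-61 | P8 61-64 | P1 64-67 | P2 67-70 | P3 70-73 | P4 73-76 | P6 76-79 | P8 79-80 | P1 80-83 | P2 83-86 | P3 86-89 | P4 89-92 | P6 92-95 | P1 95-97 | P2 97-100 | P3 100-101 | P4 101-102 | P6 102-103 |
Completion: P1=97  P2=100  P3=101  P4=102  P5=14  P6=103  P7=61  P8=80
Turnaround(P7) = completion − arrival = 61 − 0 = 61

61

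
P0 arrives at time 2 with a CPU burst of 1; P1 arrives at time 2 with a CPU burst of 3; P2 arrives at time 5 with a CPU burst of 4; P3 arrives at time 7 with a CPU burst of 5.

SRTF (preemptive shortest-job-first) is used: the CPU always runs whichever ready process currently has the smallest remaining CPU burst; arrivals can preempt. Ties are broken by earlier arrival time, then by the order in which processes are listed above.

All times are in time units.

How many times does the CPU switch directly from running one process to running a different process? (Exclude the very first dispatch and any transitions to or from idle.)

Timeline: | idle 0-2 | P0 2-3 | P1 3-6 | P2 6-10 | P3 10-15 |
Completion: P0=3  P1=6  P2=10  P3=15
Turnaround (C−A): P0=1  P1=4  P2=5  P3=8

3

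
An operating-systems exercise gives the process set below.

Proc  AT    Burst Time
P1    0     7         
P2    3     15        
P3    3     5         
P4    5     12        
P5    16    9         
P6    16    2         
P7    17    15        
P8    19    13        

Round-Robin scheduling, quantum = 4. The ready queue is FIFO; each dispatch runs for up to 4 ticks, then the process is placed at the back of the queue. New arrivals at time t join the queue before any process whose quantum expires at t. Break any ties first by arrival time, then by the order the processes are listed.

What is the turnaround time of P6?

Gantt: | P1 0-4 | P2 4-8 | P3 8-12 | P1 12-15 | P4 15-19 | P2 19-23 | P3 23-24 | P5 24-28 | P6 28-30 | P7 30-34 | P8 34-38 | P4 38-42 | P2 42-46 | P5 46-50 | P7 50-54 | P8 54-58 | P4 58-62 | P2 62-65 | P5 65-66 | P7 66-70 | P8 70-74 | P7 74-77 | P8 77-78 |
Completion: P1=15  P2=65  P3=24  P4=62  P5=66  P6=30  P7=77  P8=78
Turnaround(P6) = completion − arrival = 30 − 16 = 14

14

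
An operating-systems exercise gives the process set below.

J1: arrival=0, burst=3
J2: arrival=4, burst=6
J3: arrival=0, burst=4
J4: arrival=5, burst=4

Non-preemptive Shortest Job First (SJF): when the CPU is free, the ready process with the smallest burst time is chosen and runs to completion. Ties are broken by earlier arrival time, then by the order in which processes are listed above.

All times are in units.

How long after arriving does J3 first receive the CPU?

3

Gantt: | J1 0-3 | J3 3-7 | J4 7-11 | J2 11-17 |
Completion: J1=3  J2=17  J3=7  J4=11
Response(J3) = first start − arrival = 3 − 0 = 3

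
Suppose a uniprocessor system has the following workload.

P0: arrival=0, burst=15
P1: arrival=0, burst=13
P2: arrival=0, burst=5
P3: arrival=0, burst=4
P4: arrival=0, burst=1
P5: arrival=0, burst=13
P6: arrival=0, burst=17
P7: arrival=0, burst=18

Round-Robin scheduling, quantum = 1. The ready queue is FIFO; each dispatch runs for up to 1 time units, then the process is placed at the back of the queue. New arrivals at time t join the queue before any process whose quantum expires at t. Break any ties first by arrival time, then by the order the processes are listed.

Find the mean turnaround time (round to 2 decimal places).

57.13

Gantt: | P0 0-1 | P1 1-2 | P2 2-3 | P3 3-4 | P4 4-5 | P5 5-6 | P6 6-7 | P7 7-8 | P0 8-9 | P1 9-10 | P2 10-11 | P3 11-12 | P5 12-13 | P6 13-14 | P7 14-15 | P0 15-16 | P1 16-17 | P2 17-18 | P3 18-19 | P5 19-20 | P6 20-21 | P7 21-22 | P0 22-23 | P1 23-24 | P2 24-25 | P3 25-26 | P5 26-27 | P6 27-28 | P7 28-29 | P0 29-30 | P1 30-31 | P2 31-32 | P5 32-33 | P6 33-34 | P7 34-35 | P0 35-36 | P1 36-37 | P5 37-38 | P6 38-39 | P7 39-40 | P0 40-41 | P1 41-42 | P5 42-43 | P6 43-44 | P7 44-45 | P0 45-46 | P1 46-47 | P5 47-48 | P6 48-49 | P7 49-50 | P0 50-51 | P1 51-52 | P5 52-53 | P6 53-54 | P7 54-55 | P0 55-56 | P1 56-57 | P5 57-58 | P6 58-59 | P7 59-60 | P0 60-61 | P1 61-62 | P5 62-63 | P6 63-64 | P7 64-65 | P0 65-66 | P1 66-67 | P5 67-68 | P6 68-69 | P7 69-70 | P0 70-71 | P1 71-72 | P5 72-73 | P6 73-74 | P7 74-75 | P0 75-76 | P6 76-77 | P7 77-78 | P0 78-79 | P6 79-80 | P7 80-81 | P6 81-82 | P7 82-83 | P6 83-84 | P7 84-86 |
Completion: P0=79  P1=72  P2=32  P3=26  P4=5  P5=73  P6=84  P7=86
Turnaround (C−A): P0=79  P1=72  P2=32  P3=26  P4=5  P5=73  P6=84  P7=86
Turnaround times: P0=79, P1=72, P2=32, P3=26, P4=5, P5=73, P6=84, P7=86
Average turnaround = (79+72+32+26+5+73+84+86) / 8 = 457/8 = 57.13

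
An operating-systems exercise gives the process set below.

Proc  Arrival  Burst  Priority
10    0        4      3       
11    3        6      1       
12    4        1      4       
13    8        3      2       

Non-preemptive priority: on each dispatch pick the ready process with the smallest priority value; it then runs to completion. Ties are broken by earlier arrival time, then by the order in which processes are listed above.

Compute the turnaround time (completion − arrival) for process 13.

Gantt: | 10 0-4 | 11 4-10 | 13 10-13 | 12 13-14 |
Completion: 10=4  11=10  12=14  13=13
Turnaround (C−A): 10=4  11=7  12=10  13=5
Turnaround(13) = completion − arrival = 13 − 8 = 5

5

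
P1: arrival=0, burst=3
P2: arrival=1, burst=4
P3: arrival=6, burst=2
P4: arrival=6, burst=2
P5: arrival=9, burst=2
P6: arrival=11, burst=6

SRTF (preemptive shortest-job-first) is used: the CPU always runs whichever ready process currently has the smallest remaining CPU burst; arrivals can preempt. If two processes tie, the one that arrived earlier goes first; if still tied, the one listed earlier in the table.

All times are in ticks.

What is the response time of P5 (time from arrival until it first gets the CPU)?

Schedule: | P1 0-3 | P2 3-7 | P3 7-9 | P4 9-11 | P5 11-13 | P6 13-19 |
Completion: P1=3  P2=7  P3=9  P4=11  P5=13  P6=19
Turnaround (C−A): P1=3  P2=6  P3=3  P4=5  P5=4  P6=8
Response(P5) = first start − arrival = 11 − 9 = 2

2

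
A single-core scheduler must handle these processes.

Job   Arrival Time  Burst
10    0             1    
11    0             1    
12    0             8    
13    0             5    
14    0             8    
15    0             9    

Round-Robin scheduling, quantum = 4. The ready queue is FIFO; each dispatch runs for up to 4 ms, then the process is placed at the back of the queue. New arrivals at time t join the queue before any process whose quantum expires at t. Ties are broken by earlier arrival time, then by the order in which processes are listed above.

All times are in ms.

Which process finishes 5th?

14

Gantt: | 10 0-1 | 11 1-2 | 12 2-6 | 13 6-10 | 14 10-14 | 15 14-18 | 12 18-22 | 13 22-23 | 14 23-27 | 15 27-32 |
Completion: 10=1  11=2  12=22  13=23  14=27  15=32
Turnaround (C−A): 10=1  11=2  12=22  13=23  14=27  15=32
Finish order: 10 → 11 → 12 → 13 → 14 → 15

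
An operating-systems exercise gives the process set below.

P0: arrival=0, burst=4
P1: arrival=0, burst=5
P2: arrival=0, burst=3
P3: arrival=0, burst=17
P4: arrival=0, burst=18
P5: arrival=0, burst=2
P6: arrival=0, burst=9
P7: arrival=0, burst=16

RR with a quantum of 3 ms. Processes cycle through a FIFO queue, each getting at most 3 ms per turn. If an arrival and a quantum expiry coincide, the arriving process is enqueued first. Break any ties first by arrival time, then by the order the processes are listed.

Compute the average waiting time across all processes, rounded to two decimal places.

33.25

Timeline: | P0 0-3 | P1 3-6 | P2 6-9 | P3 9-12 | P4 12-15 | P5 15-17 | P6 17-20 | P7 20-23 | P0 23-24 | P1 24-26 | P3 26-29 | P4 29-32 | P6 32-35 | P7 35-38 | P3 38-41 | P4 41-44 | P6 44-47 | P7 47-50 | P3 50-53 | P4 53-56 | P7 56-59 | P3 59-62 | P4 62-65 | P7 65-68 | P3 68-70 | P4 70-73 | P7 73-74 |
Completion: P0=24  P1=26  P2=9  P3=70  P4=73  P5=17  P6=47  P7=74
Turnaround (C−A): P0=24  P1=26  P2=9  P3=70  P4=73  P5=17  P6=47  P7=74
Waiting times: P0=20, P1=21, P2=6, P3=53, P4=55, P5=15, P6=38, P7=58
Average waiting = (20+21+6+53+55+15+38+58) / 8 = 266/8 = 33.25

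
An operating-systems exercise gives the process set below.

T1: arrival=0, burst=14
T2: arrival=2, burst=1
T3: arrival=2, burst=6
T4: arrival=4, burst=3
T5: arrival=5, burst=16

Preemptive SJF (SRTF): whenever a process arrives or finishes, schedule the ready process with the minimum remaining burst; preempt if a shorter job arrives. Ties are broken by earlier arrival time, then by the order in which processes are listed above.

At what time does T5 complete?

Schedule: | T1 0-2 | T2 2-3 | T3 3-4 | T4 4-7 | T3 7-12 | T1 12-24 | T5 24-40 |
Completion: T1=24  T2=3  T3=12  T4=7  T5=40

40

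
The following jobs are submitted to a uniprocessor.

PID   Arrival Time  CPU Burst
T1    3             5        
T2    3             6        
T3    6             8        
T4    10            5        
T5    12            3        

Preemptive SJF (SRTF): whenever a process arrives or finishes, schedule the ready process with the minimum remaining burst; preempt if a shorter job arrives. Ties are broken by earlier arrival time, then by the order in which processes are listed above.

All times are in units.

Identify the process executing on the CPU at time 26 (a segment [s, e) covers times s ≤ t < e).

Timeline: | idle 0-3 | T1 3-8 | T2 8-14 | T5 14-17 | T4 17-22 | T3 22-30 |
Completion: T1=8  T2=14  T3=30  T4=22  T5=17
Turnaround (C−A): T1=5  T2=11  T3=24  T4=12  T5=5

T3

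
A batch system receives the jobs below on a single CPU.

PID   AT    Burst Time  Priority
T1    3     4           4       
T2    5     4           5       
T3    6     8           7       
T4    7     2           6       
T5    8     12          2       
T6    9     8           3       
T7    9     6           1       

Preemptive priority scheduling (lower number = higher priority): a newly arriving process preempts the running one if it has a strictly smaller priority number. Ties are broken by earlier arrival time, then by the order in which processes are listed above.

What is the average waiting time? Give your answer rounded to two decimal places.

Schedule: | idle 0-3 | T1 3-7 | T2 7-8 | T5 8-9 | T7 9-15 | T5 15-26 | T6 26-34 | T2 34-37 | T4 37-39 | T3 39-47 |
Completion: T1=7  T2=37  T3=47  T4=39  T5=26  T6=34  T7=15
Turnaround (C−A): T1=4  T2=32  T3=41  T4=32  T5=18  T6=25  T7=6
Waiting times: T1=0, T2=28, T3=33, T4=30, T5=6, T6=17, T7=0
Average waiting = (0+28+33+30+6+17+0) / 7 = 114/7 = 16.29

16.29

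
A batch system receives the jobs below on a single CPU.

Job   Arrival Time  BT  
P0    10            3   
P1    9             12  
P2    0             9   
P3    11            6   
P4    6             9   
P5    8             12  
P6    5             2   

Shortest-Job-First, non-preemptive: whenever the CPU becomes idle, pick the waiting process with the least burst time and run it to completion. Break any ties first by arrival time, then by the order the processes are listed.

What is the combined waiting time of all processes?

75

Schedule: | P2 0-9 | P6 9-11 | P0 11-14 | P3 14-20 | P4 20-29 | P5 29-41 | P1 41-53 |
Completion: P0=14  P1=53  P2=9  P3=20  P4=29  P5=41  P6=11
Turnaround (C−A): P0=4  P1=44  P2=9  P3=9  P4=23  P5=33  P6=6
Waiting = turnaround − burst: P0=1, P1=32, P2=0, P3=3, P4=14, P5=21, P6=4
Total waiting = 1 + 32 + 0 + 3 + 14 + 21 + 4 = 75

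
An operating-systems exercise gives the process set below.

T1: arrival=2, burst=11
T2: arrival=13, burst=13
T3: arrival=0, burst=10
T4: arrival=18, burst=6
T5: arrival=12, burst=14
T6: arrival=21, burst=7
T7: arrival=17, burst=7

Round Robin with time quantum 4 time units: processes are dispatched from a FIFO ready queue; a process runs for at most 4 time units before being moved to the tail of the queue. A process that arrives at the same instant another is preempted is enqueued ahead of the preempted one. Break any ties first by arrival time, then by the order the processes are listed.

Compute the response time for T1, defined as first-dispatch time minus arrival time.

Gantt: | T3 0-4 | T1 4-8 | T3 8-12 | T1 12-16 | T5 16-20 | T3 20-22 | T2 22-26 | T1 26-29 | T7 29-33 | T4 33-37 | T5 37-41 | T6 41-45 | T2 45-49 | T7 49-52 | T4 52-54 | T5 54-58 | T6 58-61 | T2 61-65 | T5 65-67 | T2 67-68 |
Completion: T1=29  T2=68  T3=22  T4=54  T5=67  T6=61  T7=52
Response(T1) = first start − arrival = 4 − 2 = 2

2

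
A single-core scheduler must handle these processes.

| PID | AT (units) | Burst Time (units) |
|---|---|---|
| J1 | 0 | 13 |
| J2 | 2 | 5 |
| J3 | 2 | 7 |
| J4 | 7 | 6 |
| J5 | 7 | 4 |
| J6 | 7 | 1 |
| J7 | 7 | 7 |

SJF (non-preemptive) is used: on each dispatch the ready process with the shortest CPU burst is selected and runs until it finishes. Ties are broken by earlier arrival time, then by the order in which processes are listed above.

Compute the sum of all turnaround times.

144

Schedule: | J1 0-13 | J6 13-14 | J5 14-18 | J2 18-23 | J4 23-29 | J3 29-36 | J7 36-43 |
Completion: J1=13  J2=23  J3=36  J4=29  J5=18  J6=14  J7=43
Turnaround (C−A): J1=13  J2=21  J3=34  J4=22  J5=11  J6=7  J7=36
Turnaround = completion − arrival: J1=13, J2=21, J3=34, J4=22, J5=11, J6=7, J7=36
Total turnaround = 13 + 21 + 34 + 22 + 11 + 7 + 36 = 144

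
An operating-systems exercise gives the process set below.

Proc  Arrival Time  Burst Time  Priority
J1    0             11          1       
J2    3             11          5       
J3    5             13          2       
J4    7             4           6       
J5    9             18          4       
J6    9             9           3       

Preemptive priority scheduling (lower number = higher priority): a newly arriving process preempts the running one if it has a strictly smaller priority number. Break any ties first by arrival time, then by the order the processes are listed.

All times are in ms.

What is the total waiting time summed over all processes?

Schedule: | J1 0-11 | J3 11-24 | J6 24-33 | J5 33-51 | J2 51-62 | J4 62-66 |
Completion: J1=11  J2=62  J3=24  J4=66  J5=51  J6=33
Waiting = turnaround − burst: J1=0, J2=48, J3=6, J4=55, J5=24, J6=15
Total waiting = 0 + 48 + 6 + 55 + 24 + 15 = 148

148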